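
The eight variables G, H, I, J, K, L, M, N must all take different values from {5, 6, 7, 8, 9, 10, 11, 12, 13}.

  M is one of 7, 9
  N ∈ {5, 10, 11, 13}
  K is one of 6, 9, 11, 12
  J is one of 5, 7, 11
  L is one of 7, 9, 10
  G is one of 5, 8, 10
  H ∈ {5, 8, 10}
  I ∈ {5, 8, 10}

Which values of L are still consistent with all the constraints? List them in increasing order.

7, 9

G, H, I between them cover only {5, 8, 10} — a naked triple. Remove those values from J, L, N.
L and M between them cover only {7, 9} — a naked pair. Remove those values from J, K.
J has just one choice, so J = 11. Strike 11 from K, N.
That leaves N = 13.
No further eliminations apply; L can still be any of 7, 9.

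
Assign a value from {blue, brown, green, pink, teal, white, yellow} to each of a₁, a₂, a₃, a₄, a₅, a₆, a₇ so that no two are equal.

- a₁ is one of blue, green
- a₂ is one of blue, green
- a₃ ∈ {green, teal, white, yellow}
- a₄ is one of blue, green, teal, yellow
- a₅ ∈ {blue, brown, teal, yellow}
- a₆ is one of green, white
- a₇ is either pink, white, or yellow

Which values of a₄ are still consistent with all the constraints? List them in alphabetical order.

teal, yellow

The 7 variables draw from only 7 values {blue, brown, green, pink, teal, white, yellow}, so each is used; only a₅ can be brown, hence a₅ = brown.
Among the 6 still-open variables, pink fits only a₇ (and all 6 values in {blue, green, pink, teal, white, yellow} must be used), so a₇ = pink.
a₁ and a₂ share exactly the 2 values {blue, green}; by pigeonhole those values go to them, so strike blue, green from a₃, a₄, a₆.
a₆ has just one choice, so a₆ = white. Strike white from a₃.
No further eliminations apply; a₄ can still be any of teal, yellow.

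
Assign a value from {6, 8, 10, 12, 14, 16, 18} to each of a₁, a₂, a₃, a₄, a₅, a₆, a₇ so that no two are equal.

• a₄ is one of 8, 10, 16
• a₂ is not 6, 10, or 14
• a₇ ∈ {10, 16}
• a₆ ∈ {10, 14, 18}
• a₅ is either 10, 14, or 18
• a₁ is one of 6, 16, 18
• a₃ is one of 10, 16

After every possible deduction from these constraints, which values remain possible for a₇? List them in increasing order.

The 7 variables together cover exactly {6, 8, 10, 12, 14, 16, 18} — 7 values for 7 variables — and 6 appears only in a₁'s list, so a₁ = 6.
The 6 still-open variables together cover exactly {8, 10, 12, 14, 16, 18} — 6 values for 6 variables — and 12 appears only in a₂'s list, so a₂ = 12.
The 5 still-open variables draw from only 5 values {8, 10, 14, 16, 18}, so each is used; only a₄ can be 8, hence a₄ = 8.
a₃ and a₇ share exactly the 2 values {10, 16}; by pigeonhole those values go to them, so strike 10, 16 from a₅, a₆.
No further eliminations apply; a₇ can still be any of 10, 16.

10, 16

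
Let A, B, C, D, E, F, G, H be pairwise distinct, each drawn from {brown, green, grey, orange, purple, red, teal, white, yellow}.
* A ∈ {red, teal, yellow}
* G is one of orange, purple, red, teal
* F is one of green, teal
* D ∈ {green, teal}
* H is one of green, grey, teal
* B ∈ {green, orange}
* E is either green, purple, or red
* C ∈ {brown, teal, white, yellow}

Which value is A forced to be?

D and F share exactly the 2 values {green, teal}; by pigeonhole those values go to them, so strike green, teal from A, B, C, E, G, H.
B's domain is down to {orange}, so B = orange. So G can't be orange.
H has just one choice, so H = grey.
The 2 variables E and G are confined to {purple, red}, which locks those values in; drop them from A.
So A = yellow.

yellow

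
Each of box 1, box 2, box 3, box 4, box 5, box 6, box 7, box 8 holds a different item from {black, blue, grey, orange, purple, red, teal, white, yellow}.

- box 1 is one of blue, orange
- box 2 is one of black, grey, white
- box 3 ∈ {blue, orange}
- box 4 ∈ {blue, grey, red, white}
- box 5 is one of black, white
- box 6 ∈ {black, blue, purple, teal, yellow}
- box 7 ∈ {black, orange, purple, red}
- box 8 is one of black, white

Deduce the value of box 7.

box 1 and box 3 share exactly the 2 values {blue, orange}; by pigeonhole those values go to them, so strike blue, orange from box 4, box 6, box 7.
The 2 variables box 5 and box 8 are confined to {black, white}, which locks those values in; drop them from box 2, box 4, box 6, box 7.
box 2 must be grey (only option left). Eliminate grey elsewhere: box 4.
box 4 has just one choice, so box 4 = red. Strike red from box 7.
So box 7 = purple.

purple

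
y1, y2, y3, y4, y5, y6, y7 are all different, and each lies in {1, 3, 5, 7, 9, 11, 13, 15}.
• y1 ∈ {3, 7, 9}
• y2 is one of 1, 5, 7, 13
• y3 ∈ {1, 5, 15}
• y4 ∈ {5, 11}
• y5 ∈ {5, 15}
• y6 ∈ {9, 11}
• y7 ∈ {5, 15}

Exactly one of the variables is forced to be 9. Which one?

The 2 variables y5 and y7 are confined to {5, 15}, which locks those values in; drop them from y2, y3, y4.
y3 has just one choice, so y3 = 1. Eliminate 1 elsewhere: y2.
y4 must be 11 (only option left). Eliminate 11 elsewhere: y6.
So 9 goes to y6.

y6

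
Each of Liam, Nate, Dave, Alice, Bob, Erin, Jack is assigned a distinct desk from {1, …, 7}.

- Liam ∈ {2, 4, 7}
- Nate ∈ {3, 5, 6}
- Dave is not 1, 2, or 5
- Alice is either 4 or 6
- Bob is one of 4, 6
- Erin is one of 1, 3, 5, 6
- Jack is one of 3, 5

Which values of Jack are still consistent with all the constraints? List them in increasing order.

3, 5

The 7 variables draw from only 7 values {1, 2, 3, 4, 5, 6, 7}, so each is used; only Erin can be 1, hence Erin = 1.
Among the 6 still-open variables, 2 fits only Liam (and all 6 values in {2, 3, 4, 5, 6, 7} must be used), so Liam = 2.
The 5 still-open variables together cover exactly {3, 4, 5, 6, 7} — 5 values for 5 variables — and 7 appears only in Dave's list, so Dave = 7.
The 2 variables Alice and Bob are confined to {4, 6}, which locks those values in; drop them from Nate.
No further eliminations apply; Jack can still be any of 3, 5.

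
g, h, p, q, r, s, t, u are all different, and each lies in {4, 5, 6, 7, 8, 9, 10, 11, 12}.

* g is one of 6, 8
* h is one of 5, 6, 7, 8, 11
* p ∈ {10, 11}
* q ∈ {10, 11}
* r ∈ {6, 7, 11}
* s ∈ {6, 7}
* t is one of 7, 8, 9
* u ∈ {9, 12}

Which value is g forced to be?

The 8 variables together cover exactly {5, 6, 7, 8, 9, 10, 11, 12} — 8 values for 8 variables — and 5 appears only in h's list, so h = 5.
The 7 still-open variables together cover exactly {6, 7, 8, 9, 10, 11, 12} — 7 values for 7 variables — and 12 appears only in u's list, so u = 12.
The 6 still-open variables together cover exactly {6, 7, 8, 9, 10, 11} — 6 values for 6 variables — and 9 appears only in t's list, so t = 9.
Among the 5 still-open variables, 8 fits only g (and all 5 values in {6, 7, 8, 10, 11} must be used), so g = 8.

8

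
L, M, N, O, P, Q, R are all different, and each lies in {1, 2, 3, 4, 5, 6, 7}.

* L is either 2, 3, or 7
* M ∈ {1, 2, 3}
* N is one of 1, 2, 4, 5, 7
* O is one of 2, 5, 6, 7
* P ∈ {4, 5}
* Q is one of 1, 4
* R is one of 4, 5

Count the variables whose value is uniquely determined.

The 7 variables together cover exactly {1, 2, 3, 4, 5, 6, 7} — 7 values for 7 variables — and 6 appears only in O's list, so O = 6.
P and R share exactly the 2 values {4, 5}; by pigeonhole those values go to them, so strike 4, 5 from N, Q.
Q must be 1 (only option left). So M, N can't be 1.
Determined: O=6, Q=1. The other variables each still have more than one consistent value. That makes 2.

2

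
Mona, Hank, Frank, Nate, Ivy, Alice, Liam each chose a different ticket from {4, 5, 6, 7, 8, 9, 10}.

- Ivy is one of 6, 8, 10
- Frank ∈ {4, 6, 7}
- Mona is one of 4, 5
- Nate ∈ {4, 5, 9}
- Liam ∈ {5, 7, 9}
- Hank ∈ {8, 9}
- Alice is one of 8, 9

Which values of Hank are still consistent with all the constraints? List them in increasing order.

8, 9

The 7 variables draw from only 7 values {4, 5, 6, 7, 8, 9, 10}, so each is used; only Ivy can be 10, hence Ivy = 10.
The 6 still-open variables together cover exactly {4, 5, 6, 7, 8, 9} — 6 values for 6 variables — and 6 appears only in Frank's list, so Frank = 6.
The 5 still-open variables together cover exactly {4, 5, 7, 8, 9} — 5 values for 5 variables — and 7 appears only in Liam's list, so Liam = 7.
Hank and Alice between them cover only {8, 9} — a naked pair. Remove those values from Nate.
No further eliminations apply; Hank can still be any of 8, 9.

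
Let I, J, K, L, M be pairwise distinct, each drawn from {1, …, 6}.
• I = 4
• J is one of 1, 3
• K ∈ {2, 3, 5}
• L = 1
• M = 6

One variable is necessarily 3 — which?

I has just one choice, so I = 4.
L must be 1 (only option left). Strike 1 from J.
So 3 goes to J.

J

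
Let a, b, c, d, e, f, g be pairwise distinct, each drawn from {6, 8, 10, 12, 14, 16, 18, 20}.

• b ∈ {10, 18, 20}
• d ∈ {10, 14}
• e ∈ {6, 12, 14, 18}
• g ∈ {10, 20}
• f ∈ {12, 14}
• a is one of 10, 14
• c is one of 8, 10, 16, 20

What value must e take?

a and d between them cover only {10, 14} — a naked pair. Remove those values from b, c, e, f, g.
That leaves f = 12. So e can't be 12.
That leaves g = 20. Strike 20 from b, c.
b must be 18 (only option left). Strike 18 from e.
So e = 6.

6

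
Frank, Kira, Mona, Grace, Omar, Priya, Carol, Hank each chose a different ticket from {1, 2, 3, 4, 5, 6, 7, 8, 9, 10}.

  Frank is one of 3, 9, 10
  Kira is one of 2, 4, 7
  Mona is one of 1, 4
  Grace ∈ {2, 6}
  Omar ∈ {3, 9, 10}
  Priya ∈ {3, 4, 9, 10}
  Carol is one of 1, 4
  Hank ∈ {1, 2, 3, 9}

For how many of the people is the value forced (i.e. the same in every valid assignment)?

3

Among the 8 variables, 6 fits only Grace (and all 8 values in {1, 2, 3, 4, 6, 7, 9, 10} must be used), so Grace = 6.
The 7 still-open variables draw from only 7 values {1, 2, 3, 4, 7, 9, 10}, so each is used; only Kira can be 7, hence Kira = 7.
The 6 still-open variables draw from only 6 values {1, 2, 3, 4, 9, 10}, so each is used; only Hank can be 2, hence Hank = 2.
Mona and Carol between them cover only {1, 4} — a naked pair. Remove those values from Priya.
Determined: Kira=7, Grace=6, Hank=2. The other people each still have more than one consistent value. That makes 3.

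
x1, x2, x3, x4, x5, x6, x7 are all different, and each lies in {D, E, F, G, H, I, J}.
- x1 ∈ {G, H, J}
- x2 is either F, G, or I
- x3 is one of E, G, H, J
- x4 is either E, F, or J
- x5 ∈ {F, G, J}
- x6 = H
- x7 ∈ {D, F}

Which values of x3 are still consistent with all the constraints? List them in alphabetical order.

E, G, J

x6's domain is down to {H}, so x6 = H. So x1, x3 can't be H.
Among the 6 still-open variables, D fits only x7 (and all 6 values in {D, E, F, G, I, J} must be used), so x7 = D.
The 5 still-open variables draw from only 5 values {E, F, G, I, J}, so each is used; only x2 can be I, hence x2 = I.
No further eliminations apply; x3 can still be any of E, G, J.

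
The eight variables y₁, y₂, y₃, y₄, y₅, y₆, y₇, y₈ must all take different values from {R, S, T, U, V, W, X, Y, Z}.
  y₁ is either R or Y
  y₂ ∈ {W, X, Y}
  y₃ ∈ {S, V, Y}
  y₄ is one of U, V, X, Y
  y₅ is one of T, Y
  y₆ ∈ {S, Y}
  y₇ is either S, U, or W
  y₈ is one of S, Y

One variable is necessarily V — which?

y₃

The 8 variables draw from only 8 values {R, S, T, U, V, W, X, Y}, so each is used; only y₁ can be R, hence y₁ = R.
The 7 still-open variables draw from only 7 values {S, T, U, V, W, X, Y}, so each is used; only y₅ can be T, hence y₅ = T.
The 2 variables y₆ and y₈ are confined to {S, Y}, which locks those values in; drop them from y₂, y₃, y₄, y₇.
So V goes to y₃.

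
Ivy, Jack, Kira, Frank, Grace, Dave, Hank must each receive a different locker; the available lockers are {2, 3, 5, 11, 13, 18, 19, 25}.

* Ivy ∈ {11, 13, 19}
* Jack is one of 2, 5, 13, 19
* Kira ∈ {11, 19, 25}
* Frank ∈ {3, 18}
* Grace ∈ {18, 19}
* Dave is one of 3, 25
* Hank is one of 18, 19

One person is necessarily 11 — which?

The 2 variables Grace and Hank are confined to {18, 19}, which locks those values in; drop them from Ivy, Jack, Kira, Frank.
Frank has just one choice, so Frank = 3. So Dave can't be 3.
Dave must be 25 (only option left). Remove 25 from Kira.
So 11 goes to Kira.

Kira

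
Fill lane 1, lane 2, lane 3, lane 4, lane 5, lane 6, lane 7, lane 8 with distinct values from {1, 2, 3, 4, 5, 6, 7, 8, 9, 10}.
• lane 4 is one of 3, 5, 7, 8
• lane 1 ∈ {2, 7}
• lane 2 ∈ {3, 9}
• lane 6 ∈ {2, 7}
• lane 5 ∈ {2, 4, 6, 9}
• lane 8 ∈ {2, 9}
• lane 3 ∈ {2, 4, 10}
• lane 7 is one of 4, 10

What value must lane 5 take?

6

lane 1 and lane 6 between them cover only {2, 7} — a naked pair. Remove those values from lane 3, lane 4, lane 5, lane 8.
lane 8's domain is down to {9}, so lane 8 = 9. Strike 9 from lane 2, lane 5.
lane 2 must be 3 (only option left). Eliminate 3 elsewhere: lane 4.
lane 3 and lane 7 share exactly the 2 values {4, 10}; by pigeonhole those values go to them, so strike 4, 10 from lane 5.
So lane 5 = 6.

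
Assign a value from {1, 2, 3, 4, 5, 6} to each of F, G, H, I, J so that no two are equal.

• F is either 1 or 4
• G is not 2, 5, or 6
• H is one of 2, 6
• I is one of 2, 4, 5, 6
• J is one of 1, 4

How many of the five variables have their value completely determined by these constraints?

1

F and J between them cover only {1, 4} — a naked pair. Remove those values from G, I.
G has just one choice, so G = 3.
Determined: G=3. The other variables each still have more than one consistent value. That makes 1.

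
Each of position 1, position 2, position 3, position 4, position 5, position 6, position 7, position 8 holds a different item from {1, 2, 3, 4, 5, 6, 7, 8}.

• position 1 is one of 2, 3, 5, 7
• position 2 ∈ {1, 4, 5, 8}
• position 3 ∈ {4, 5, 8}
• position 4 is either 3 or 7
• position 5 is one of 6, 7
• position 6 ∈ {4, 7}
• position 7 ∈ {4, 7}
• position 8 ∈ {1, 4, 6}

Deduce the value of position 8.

1

The 8 variables draw from only 8 values {1, 2, 3, 4, 5, 6, 7, 8}, so each is used; only position 1 can be 2, hence position 1 = 2.
The 7 still-open variables draw from only 7 values {1, 3, 4, 5, 6, 7, 8}, so each is used; only position 4 can be 3, hence position 4 = 3.
position 6 and position 7 between them cover only {4, 7} — a naked pair. Remove those values from position 2, position 3, position 5, position 8.
position 5 has just one choice, so position 5 = 6. So position 8 can't be 6.
So position 8 = 1.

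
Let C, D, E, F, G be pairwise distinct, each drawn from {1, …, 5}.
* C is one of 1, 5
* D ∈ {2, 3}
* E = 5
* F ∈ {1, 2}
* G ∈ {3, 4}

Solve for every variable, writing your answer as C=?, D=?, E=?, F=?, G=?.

C=1, D=3, E=5, F=2, G=4

E must be 5 (only option left). Eliminate 5 elsewhere: C.
C's domain is down to {1}, so C = 1. Remove 1 from F.
F's domain is down to {2}, so F = 2. Eliminate 2 elsewhere: D.
D has just one choice, so D = 3. Strike 3 from G.
G must be 4 (only option left).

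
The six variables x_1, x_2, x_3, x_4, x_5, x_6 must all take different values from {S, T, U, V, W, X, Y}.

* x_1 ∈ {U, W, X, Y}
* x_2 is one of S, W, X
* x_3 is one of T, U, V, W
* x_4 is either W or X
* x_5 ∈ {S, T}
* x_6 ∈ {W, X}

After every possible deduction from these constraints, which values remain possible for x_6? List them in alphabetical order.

W, X

x_4 and x_6 share exactly the 2 values {W, X}; by pigeonhole those values go to them, so strike W, X from x_1, x_2, x_3.
x_2 has just one choice, so x_2 = S. So x_5 can't be S.
x_5 has just one choice, so x_5 = T. Eliminate T elsewhere: x_3.
No further eliminations apply; x_6 can still be any of W, X.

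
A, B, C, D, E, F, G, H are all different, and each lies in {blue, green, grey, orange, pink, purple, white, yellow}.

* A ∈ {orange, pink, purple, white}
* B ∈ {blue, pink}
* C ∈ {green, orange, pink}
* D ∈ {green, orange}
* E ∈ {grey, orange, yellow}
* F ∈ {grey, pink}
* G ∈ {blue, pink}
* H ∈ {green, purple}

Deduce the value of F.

grey

Among the 8 variables, white fits only A (and all 8 values in {blue, green, grey, orange, pink, purple, white, yellow} must be used), so A = white.
The 7 still-open variables together cover exactly {blue, green, grey, orange, pink, purple, yellow} — 7 values for 7 variables — and purple appears only in H's list, so H = purple.
The 6 still-open variables together cover exactly {blue, green, grey, orange, pink, yellow} — 6 values for 6 variables — and yellow appears only in E's list, so E = yellow.
Among the 5 still-open variables, grey fits only F (and all 5 values in {blue, green, grey, orange, pink} must be used), so F = grey.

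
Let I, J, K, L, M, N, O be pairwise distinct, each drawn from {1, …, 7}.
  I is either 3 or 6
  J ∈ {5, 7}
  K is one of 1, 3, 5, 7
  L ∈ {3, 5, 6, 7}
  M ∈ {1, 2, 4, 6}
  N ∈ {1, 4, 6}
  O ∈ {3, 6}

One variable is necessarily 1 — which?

The 7 variables together cover exactly {1, 2, 3, 4, 5, 6, 7} — 7 values for 7 variables — and 2 appears only in M's list, so M = 2.
The 6 still-open variables draw from only 6 values {1, 3, 4, 5, 6, 7}, so each is used; only N can be 4, hence N = 4.
The 5 still-open variables together cover exactly {1, 3, 5, 6, 7} — 5 values for 5 variables — and 1 appears only in K's list, so K = 1.

K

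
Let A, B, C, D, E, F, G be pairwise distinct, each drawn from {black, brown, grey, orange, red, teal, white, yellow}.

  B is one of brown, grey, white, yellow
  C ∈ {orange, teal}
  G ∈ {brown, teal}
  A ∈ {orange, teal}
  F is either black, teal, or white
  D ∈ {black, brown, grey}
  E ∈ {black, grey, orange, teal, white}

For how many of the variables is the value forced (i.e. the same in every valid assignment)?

2

The 7 variables together cover exactly {black, brown, grey, orange, teal, white, yellow} — 7 values for 7 variables — and yellow appears only in B's list, so B = yellow.
A and C between them cover only {orange, teal} — a naked pair. Remove those values from E, F, G.
G has just one choice, so G = brown. So D can't be brown.
Determined: B=yellow, G=brown. The other variables each still have more than one consistent value. That makes 2.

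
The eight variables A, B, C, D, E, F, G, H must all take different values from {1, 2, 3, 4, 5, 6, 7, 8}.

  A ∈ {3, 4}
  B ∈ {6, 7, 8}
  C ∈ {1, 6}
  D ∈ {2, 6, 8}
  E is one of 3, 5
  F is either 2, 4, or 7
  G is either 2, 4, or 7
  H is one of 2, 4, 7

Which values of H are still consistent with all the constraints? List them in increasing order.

2, 4, 7

The 8 variables together cover exactly {1, 2, 3, 4, 5, 6, 7, 8} — 8 values for 8 variables — and 1 appears only in C's list, so C = 1.
The 7 still-open variables draw from only 7 values {2, 3, 4, 5, 6, 7, 8}, so each is used; only E can be 5, hence E = 5.
The 6 still-open variables together cover exactly {2, 3, 4, 6, 7, 8} — 6 values for 6 variables — and 3 appears only in A's list, so A = 3.
F, G, H between them cover only {2, 4, 7} — a naked triple. Remove those values from B, D.
No further eliminations apply; H can still be any of 2, 4, 7.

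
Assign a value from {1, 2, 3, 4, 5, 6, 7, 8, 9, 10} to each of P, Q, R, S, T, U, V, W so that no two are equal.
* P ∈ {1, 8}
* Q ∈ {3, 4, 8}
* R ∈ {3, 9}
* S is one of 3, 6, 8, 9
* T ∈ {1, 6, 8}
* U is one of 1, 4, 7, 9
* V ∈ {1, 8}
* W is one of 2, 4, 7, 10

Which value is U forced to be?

P and V between them cover only {1, 8} — a naked pair. Remove those values from Q, S, T, U.
T has just one choice, so T = 6. So S can't be 6.
R and S between them cover only {3, 9} — a naked pair. Remove those values from Q, U.
Q must be 4 (only option left). Strike 4 from U, W.
So U = 7.

7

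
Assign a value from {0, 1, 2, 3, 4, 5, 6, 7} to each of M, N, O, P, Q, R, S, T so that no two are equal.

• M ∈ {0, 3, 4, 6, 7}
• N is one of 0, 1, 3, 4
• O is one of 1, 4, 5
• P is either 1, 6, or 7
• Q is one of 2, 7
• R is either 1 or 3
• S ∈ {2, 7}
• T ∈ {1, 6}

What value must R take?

3

The 8 variables together cover exactly {0, 1, 2, 3, 4, 5, 6, 7} — 8 values for 8 variables — and 5 appears only in O's list, so O = 5.
The 2 variables Q and S are confined to {2, 7}, which locks those values in; drop them from M, P.
P and T share exactly the 2 values {1, 6}; by pigeonhole those values go to them, so strike 1, 6 from M, N, R.
So R = 3.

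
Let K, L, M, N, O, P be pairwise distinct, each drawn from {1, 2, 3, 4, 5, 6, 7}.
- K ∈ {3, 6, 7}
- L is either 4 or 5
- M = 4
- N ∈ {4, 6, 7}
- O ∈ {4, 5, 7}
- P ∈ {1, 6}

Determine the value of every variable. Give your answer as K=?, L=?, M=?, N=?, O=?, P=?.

K=3, L=5, M=4, N=6, O=7, P=1

M must be 4 (only option left). Strike 4 from L, N, O.
L must be 5 (only option left). Eliminate 5 elsewhere: O.
O has just one choice, so O = 7. So K, N can't be 7.
N's domain is down to {6}, so N = 6. Remove 6 from K, P.
P's domain is down to {1}, so P = 1.
That leaves K = 3.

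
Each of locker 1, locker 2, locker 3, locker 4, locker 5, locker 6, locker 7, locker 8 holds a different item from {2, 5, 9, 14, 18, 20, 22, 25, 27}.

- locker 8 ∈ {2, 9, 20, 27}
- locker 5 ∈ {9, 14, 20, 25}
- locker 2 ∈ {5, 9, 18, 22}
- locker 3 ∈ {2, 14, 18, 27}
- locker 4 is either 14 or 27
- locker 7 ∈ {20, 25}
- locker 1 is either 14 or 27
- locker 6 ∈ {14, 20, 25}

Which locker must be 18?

locker 3

The 2 variables locker 1 and locker 4 are confined to {14, 27}, which locks those values in; drop them from locker 3, locker 5, locker 6, locker 8.
The 2 variables locker 6 and locker 7 are confined to {20, 25}, which locks those values in; drop them from locker 5, locker 8.
locker 5 has just one choice, so locker 5 = 9. Strike 9 from locker 2, locker 8.
locker 8's domain is down to {2}, so locker 8 = 2. Remove 2 from locker 3.
So 18 goes to locker 3.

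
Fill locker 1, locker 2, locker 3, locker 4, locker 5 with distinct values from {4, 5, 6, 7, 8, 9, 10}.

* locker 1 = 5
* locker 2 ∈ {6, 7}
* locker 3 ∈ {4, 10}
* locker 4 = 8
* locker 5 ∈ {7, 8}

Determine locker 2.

6

locker 1 has just one choice, so locker 1 = 5.
That leaves locker 4 = 8. Eliminate 8 elsewhere: locker 5.
locker 5's domain is down to {7}, so locker 5 = 7. Remove 7 from locker 2.
So locker 2 = 6.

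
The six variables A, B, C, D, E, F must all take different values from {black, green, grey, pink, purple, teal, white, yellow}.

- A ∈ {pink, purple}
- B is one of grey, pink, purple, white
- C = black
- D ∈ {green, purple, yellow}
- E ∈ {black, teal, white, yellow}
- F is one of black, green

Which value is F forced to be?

green

C must be black (only option left). Remove black from E, F.
So F = green.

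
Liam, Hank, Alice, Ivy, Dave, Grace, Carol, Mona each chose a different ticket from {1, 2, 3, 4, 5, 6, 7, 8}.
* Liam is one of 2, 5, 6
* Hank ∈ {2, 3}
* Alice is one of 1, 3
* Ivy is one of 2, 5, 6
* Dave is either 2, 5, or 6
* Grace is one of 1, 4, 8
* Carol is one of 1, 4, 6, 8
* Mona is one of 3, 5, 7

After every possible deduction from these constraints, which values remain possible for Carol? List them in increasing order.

4, 8

Among the 8 variables, 7 fits only Mona (and all 8 values in {1, 2, 3, 4, 5, 6, 7, 8} must be used), so Mona = 7.
The 3 variables Liam, Ivy, Dave are confined to {2, 5, 6}, which locks those values in; drop them from Hank, Carol.
Hank's domain is down to {3}, so Hank = 3. Eliminate 3 elsewhere: Alice.
Alice must be 1 (only option left). Eliminate 1 elsewhere: Grace, Carol.
No further eliminations apply; Carol can still be any of 4, 8.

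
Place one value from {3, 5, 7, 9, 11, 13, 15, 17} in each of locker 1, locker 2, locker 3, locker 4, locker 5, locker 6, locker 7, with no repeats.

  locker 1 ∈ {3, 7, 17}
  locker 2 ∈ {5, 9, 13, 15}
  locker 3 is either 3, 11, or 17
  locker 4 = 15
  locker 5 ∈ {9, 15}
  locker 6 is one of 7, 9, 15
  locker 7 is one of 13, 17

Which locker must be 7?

locker 4's domain is down to {15}, so locker 4 = 15. So locker 2, locker 5, locker 6 can't be 15.
locker 5 must be 9 (only option left). Remove 9 from locker 2, locker 6.
So 7 goes to locker 6.

locker 6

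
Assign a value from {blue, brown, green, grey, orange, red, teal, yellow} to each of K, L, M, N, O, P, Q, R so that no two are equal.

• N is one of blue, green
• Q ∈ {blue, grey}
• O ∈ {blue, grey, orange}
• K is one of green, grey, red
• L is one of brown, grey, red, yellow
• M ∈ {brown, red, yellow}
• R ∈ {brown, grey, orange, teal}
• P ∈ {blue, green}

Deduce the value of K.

The 8 variables draw from only 8 values {blue, brown, green, grey, orange, red, teal, yellow}, so each is used; only R can be teal, hence R = teal.
Among the 7 still-open variables, orange fits only O (and all 7 values in {blue, brown, green, grey, orange, red, yellow} must be used), so O = orange.
N and P between them cover only {blue, green} — a naked pair. Remove those values from K, Q.
Q must be grey (only option left). Eliminate grey elsewhere: K, L.
So K = red.

red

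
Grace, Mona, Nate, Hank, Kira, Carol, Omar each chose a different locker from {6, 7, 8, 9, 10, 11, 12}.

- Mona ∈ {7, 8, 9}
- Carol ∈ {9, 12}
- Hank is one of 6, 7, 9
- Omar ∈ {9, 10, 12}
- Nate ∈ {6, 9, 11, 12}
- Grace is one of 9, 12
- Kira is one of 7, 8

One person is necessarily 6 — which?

The 7 variables draw from only 7 values {6, 7, 8, 9, 10, 11, 12}, so each is used; only Omar can be 10, hence Omar = 10.
Among the 6 still-open variables, 11 fits only Nate (and all 6 values in {6, 7, 8, 9, 11, 12} must be used), so Nate = 11.
Among the 5 still-open variables, 6 fits only Hank (and all 5 values in {6, 7, 8, 9, 12} must be used), so Hank = 6.

Hank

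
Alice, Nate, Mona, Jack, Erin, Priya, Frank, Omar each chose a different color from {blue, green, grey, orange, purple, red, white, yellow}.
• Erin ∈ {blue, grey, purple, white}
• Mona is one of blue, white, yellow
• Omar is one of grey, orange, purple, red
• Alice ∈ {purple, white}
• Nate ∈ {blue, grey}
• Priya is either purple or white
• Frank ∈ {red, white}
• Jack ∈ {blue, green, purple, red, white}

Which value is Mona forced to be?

yellow

Among the 8 variables, green fits only Jack (and all 8 values in {blue, green, grey, orange, purple, red, white, yellow} must be used), so Jack = green.
The 7 still-open variables together cover exactly {blue, grey, orange, purple, red, white, yellow} — 7 values for 7 variables — and orange appears only in Omar's list, so Omar = orange.
The 6 still-open variables draw from only 6 values {blue, grey, purple, red, white, yellow}, so each is used; only Frank can be red, hence Frank = red.
The 5 still-open variables together cover exactly {blue, grey, purple, white, yellow} — 5 values for 5 variables — and yellow appears only in Mona's list, so Mona = yellow.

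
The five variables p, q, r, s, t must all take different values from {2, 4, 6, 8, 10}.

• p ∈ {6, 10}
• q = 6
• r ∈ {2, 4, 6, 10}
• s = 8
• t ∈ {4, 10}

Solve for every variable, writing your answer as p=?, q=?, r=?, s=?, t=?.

p=10, q=6, r=2, s=8, t=4

q's domain is down to {6}, so q = 6. So p, r can't be 6.
s has just one choice, so s = 8.
p must be 10 (only option left). Strike 10 from r, t.
t's domain is down to {4}, so t = 4. Strike 4 from r.
r has just one choice, so r = 2.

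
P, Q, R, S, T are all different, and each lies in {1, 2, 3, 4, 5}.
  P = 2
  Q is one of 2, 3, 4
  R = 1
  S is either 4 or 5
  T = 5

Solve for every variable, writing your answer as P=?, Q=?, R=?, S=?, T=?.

P has just one choice, so P = 2. So Q can't be 2.
That leaves R = 1.
T has just one choice, so T = 5. Strike 5 from S.
S must be 4 (only option left). Remove 4 from Q.
Q has just one choice, so Q = 3.

P=2, Q=3, R=1, S=4, T=5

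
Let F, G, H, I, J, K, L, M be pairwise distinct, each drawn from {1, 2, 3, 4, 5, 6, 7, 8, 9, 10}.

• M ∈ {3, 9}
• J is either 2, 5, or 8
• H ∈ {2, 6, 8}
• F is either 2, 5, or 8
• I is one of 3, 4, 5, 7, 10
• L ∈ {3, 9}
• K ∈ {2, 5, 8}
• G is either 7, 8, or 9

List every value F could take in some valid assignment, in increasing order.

2, 5, 8

L and M between them cover only {3, 9} — a naked pair. Remove those values from G, I.
F, J, K between them cover only {2, 5, 8} — a naked triple. Remove those values from G, H, I.
G's domain is down to {7}, so G = 7. Strike 7 from I.
H must be 6 (only option left).
No further eliminations apply; F can still be any of 2, 5, 8.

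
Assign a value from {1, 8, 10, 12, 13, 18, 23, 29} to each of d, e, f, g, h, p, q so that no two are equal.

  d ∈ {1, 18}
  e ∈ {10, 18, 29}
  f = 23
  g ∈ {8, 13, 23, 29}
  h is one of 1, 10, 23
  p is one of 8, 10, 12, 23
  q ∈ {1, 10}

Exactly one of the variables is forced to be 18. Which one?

d

f's domain is down to {23}, so f = 23. Remove 23 from g, h, p.
h and q share exactly the 2 values {1, 10}; by pigeonhole those values go to them, so strike 1, 10 from d, e, p.
So 18 goes to d.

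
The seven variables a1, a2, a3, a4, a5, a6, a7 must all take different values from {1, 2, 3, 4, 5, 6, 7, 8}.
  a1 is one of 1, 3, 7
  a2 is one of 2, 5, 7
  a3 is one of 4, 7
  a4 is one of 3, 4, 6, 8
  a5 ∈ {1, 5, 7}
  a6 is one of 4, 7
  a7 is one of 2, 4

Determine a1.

3

a3 and a6 between them cover only {4, 7} — a naked pair. Remove those values from a1, a2, a4, a5, a7.
a7's domain is down to {2}, so a7 = 2. Eliminate 2 elsewhere: a2.
a2 must be 5 (only option left). So a5 can't be 5.
That leaves a5 = 1. Remove 1 from a1.
So a1 = 3.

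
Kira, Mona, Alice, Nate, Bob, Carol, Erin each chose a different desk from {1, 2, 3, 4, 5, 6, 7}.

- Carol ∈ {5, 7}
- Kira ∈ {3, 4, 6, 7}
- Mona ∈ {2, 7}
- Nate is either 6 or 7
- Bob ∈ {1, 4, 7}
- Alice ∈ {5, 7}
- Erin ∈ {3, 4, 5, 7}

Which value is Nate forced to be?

6

The 7 variables together cover exactly {1, 2, 3, 4, 5, 6, 7} — 7 values for 7 variables — and 1 appears only in Bob's list, so Bob = 1.
The 6 still-open variables together cover exactly {2, 3, 4, 5, 6, 7} — 6 values for 6 variables — and 2 appears only in Mona's list, so Mona = 2.
The 2 variables Alice and Carol are confined to {5, 7}, which locks those values in; drop them from Kira, Nate, Erin.
So Nate = 6.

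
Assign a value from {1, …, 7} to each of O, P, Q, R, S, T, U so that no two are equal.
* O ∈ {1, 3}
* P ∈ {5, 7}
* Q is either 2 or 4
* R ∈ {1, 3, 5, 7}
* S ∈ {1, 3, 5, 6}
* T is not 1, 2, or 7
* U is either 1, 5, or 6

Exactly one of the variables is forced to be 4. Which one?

The 7 variables draw from only 7 values {1, 2, 3, 4, 5, 6, 7}, so each is used; only Q can be 2, hence Q = 2.
The 6 still-open variables draw from only 6 values {1, 3, 4, 5, 6, 7}, so each is used; only T can be 4, hence T = 4.

T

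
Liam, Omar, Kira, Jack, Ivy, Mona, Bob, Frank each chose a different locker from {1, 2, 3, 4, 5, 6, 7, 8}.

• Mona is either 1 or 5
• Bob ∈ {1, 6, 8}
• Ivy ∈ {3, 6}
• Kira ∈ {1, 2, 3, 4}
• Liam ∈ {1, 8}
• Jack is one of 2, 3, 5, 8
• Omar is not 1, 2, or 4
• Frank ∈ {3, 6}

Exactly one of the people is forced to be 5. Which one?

Mona

The 8 variables draw from only 8 values {1, 2, 3, 4, 5, 6, 7, 8}, so each is used; only Kira can be 4, hence Kira = 4.
The 7 still-open variables draw from only 7 values {1, 2, 3, 5, 6, 7, 8}, so each is used; only Jack can be 2, hence Jack = 2.
The 6 still-open variables together cover exactly {1, 3, 5, 6, 7, 8} — 6 values for 6 variables — and 7 appears only in Omar's list, so Omar = 7.
Among the 5 still-open variables, 5 fits only Mona (and all 5 values in {1, 3, 5, 6, 8} must be used), so Mona = 5.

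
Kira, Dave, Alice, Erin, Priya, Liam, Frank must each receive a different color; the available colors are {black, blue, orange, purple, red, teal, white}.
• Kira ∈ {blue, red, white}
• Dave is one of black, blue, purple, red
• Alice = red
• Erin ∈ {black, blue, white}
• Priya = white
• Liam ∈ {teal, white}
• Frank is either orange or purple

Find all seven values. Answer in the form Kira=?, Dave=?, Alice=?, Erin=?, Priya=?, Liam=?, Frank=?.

Alice must be red (only option left). Strike red from Kira, Dave.
That leaves Priya = white. Eliminate white elsewhere: Kira, Erin, Liam.
Liam's domain is down to {teal}, so Liam = teal.
Kira must be blue (only option left). Remove blue from Dave, Erin.
That leaves Erin = black. So Dave can't be black.
Dave's domain is down to {purple}, so Dave = purple. Remove purple from Frank.
That leaves Frank = orange.

Kira=blue, Dave=purple, Alice=red, Erin=black, Priya=white, Liam=teal, Frank=orange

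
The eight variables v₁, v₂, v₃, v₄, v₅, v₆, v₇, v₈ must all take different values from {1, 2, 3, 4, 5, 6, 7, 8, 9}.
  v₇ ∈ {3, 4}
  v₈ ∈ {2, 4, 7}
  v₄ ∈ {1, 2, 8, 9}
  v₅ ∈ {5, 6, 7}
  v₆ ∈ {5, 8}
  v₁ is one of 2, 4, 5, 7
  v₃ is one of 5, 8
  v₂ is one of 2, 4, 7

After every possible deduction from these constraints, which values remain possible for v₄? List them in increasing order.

The 2 variables v₃ and v₆ are confined to {5, 8}, which locks those values in; drop them from v₁, v₄, v₅.
v₁, v₂, v₈ share exactly the 3 values {2, 4, 7}; by pigeonhole those values go to them, so strike 2, 4, 7 from v₄, v₅, v₇.
v₅ must be 6 (only option left).
That leaves v₇ = 3.
No further eliminations apply; v₄ can still be any of 1, 9.

1, 9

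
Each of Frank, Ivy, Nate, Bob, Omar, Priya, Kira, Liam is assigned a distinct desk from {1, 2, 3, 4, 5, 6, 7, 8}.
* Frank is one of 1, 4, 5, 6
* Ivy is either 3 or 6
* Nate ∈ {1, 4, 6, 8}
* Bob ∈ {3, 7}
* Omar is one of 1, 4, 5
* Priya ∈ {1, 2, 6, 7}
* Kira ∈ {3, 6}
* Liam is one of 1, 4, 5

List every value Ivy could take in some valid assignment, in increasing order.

The 8 variables together cover exactly {1, 2, 3, 4, 5, 6, 7, 8} — 8 values for 8 variables — and 2 appears only in Priya's list, so Priya = 2.
The 7 still-open variables together cover exactly {1, 3, 4, 5, 6, 7, 8} — 7 values for 7 variables — and 7 appears only in Bob's list, so Bob = 7.
The 6 still-open variables together cover exactly {1, 3, 4, 5, 6, 8} — 6 values for 6 variables — and 8 appears only in Nate's list, so Nate = 8.
Ivy and Kira share exactly the 2 values {3, 6}; by pigeonhole those values go to them, so strike 3, 6 from Frank.
No further eliminations apply; Ivy can still be any of 3, 6.

3, 6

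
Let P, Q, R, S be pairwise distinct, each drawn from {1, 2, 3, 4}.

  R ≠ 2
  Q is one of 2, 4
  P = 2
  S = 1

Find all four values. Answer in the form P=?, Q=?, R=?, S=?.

P has just one choice, so P = 2. Eliminate 2 elsewhere: Q.
Q has just one choice, so Q = 4. Remove 4 from R.
S must be 1 (only option left). Eliminate 1 elsewhere: R.
R's domain is down to {3}, so R = 3.

P=2, Q=4, R=3, S=1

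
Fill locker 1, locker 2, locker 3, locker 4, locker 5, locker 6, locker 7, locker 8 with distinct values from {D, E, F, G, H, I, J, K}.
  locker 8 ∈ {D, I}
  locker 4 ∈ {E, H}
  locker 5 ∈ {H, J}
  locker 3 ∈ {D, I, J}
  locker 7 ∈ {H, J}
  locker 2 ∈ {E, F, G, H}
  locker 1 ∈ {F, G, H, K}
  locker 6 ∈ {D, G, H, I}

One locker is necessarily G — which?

The 8 variables draw from only 8 values {D, E, F, G, H, I, J, K}, so each is used; only locker 1 can be K, hence locker 1 = K.
The 7 still-open variables together cover exactly {D, E, F, G, H, I, J} — 7 values for 7 variables — and F appears only in locker 2's list, so locker 2 = F.
The 6 still-open variables together cover exactly {D, E, G, H, I, J} — 6 values for 6 variables — and E appears only in locker 4's list, so locker 4 = E.
Among the 5 still-open variables, G fits only locker 6 (and all 5 values in {D, G, H, I, J} must be used), so locker 6 = G.

locker 6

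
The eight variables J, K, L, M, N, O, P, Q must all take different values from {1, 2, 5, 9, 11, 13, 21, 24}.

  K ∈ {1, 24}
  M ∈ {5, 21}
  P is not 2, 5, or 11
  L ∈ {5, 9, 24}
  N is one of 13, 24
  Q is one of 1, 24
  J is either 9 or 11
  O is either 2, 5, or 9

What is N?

The 8 variables together cover exactly {1, 2, 5, 9, 11, 13, 21, 24} — 8 values for 8 variables — and 2 appears only in O's list, so O = 2.
Among the 7 still-open variables, 11 fits only J (and all 7 values in {1, 5, 9, 11, 13, 21, 24} must be used), so J = 11.
The 2 variables K and Q are confined to {1, 24}, which locks those values in; drop them from L, N, P.
So N = 13.

13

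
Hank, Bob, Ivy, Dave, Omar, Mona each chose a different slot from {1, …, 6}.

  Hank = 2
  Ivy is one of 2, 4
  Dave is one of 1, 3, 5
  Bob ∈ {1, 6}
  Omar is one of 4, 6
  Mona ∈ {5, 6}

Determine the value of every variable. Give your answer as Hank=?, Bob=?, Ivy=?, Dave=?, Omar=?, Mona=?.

Hank's domain is down to {2}, so Hank = 2. Remove 2 from Ivy.
That leaves Ivy = 4. Remove 4 from Omar.
Omar's domain is down to {6}, so Omar = 6. Eliminate 6 elsewhere: Bob, Mona.
That leaves Mona = 5. Remove 5 from Dave.
Bob must be 1 (only option left). Strike 1 from Dave.
Dave's domain is down to {3}, so Dave = 3.

Hank=2, Bob=1, Ivy=4, Dave=3, Omar=6, Mona=5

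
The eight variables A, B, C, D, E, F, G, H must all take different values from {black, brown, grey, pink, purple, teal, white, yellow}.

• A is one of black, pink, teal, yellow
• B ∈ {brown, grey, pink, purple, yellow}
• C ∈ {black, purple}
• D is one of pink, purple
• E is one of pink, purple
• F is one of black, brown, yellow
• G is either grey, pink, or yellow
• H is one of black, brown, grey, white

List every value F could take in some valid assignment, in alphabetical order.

brown, yellow

The 8 variables draw from only 8 values {black, brown, grey, pink, purple, teal, white, yellow}, so each is used; only A can be teal, hence A = teal.
Among the 7 still-open variables, white fits only H (and all 7 values in {black, brown, grey, pink, purple, white, yellow} must be used), so H = white.
D and E between them cover only {pink, purple} — a naked pair. Remove those values from B, C, G.
That leaves C = black. Eliminate black elsewhere: F.
No further eliminations apply; F can still be any of brown, yellow.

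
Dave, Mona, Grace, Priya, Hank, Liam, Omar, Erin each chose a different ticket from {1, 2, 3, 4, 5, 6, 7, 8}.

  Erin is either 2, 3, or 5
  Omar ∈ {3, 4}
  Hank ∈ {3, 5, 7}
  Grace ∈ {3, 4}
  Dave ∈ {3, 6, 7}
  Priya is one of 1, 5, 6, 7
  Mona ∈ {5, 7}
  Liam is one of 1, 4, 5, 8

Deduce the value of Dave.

6

Among the 8 variables, 2 fits only Erin (and all 8 values in {1, 2, 3, 4, 5, 6, 7, 8} must be used), so Erin = 2.
The 7 still-open variables draw from only 7 values {1, 3, 4, 5, 6, 7, 8}, so each is used; only Liam can be 8, hence Liam = 8.
Among the 6 still-open variables, 1 fits only Priya (and all 6 values in {1, 3, 4, 5, 6, 7} must be used), so Priya = 1.
The 5 still-open variables draw from only 5 values {3, 4, 5, 6, 7}, so each is used; only Dave can be 6, hence Dave = 6.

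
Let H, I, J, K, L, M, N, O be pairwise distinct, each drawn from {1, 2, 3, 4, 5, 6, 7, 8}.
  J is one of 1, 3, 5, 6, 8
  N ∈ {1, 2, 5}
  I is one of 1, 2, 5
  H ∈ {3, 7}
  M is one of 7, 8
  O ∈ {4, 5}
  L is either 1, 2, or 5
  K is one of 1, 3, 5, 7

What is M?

8

Among the 8 variables, 4 fits only O (and all 8 values in {1, 2, 3, 4, 5, 6, 7, 8} must be used), so O = 4.
The 7 still-open variables together cover exactly {1, 2, 3, 5, 6, 7, 8} — 7 values for 7 variables — and 6 appears only in J's list, so J = 6.
Among the 6 still-open variables, 8 fits only M (and all 6 values in {1, 2, 3, 5, 7, 8} must be used), so M = 8.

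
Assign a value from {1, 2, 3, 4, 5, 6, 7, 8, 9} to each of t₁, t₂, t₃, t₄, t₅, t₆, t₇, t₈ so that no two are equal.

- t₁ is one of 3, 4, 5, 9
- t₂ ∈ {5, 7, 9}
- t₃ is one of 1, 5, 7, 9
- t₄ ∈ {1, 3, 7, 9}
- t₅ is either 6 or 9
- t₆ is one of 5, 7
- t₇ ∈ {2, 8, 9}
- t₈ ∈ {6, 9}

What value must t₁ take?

4

t₅ and t₈ between them cover only {6, 9} — a naked pair. Remove those values from t₁, t₂, t₃, t₄, t₇.
t₂ and t₆ share exactly the 2 values {5, 7}; by pigeonhole those values go to them, so strike 5, 7 from t₁, t₃, t₄.
t₃ must be 1 (only option left). So t₄ can't be 1.
t₄ has just one choice, so t₄ = 3. Strike 3 from t₁.
So t₁ = 4.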